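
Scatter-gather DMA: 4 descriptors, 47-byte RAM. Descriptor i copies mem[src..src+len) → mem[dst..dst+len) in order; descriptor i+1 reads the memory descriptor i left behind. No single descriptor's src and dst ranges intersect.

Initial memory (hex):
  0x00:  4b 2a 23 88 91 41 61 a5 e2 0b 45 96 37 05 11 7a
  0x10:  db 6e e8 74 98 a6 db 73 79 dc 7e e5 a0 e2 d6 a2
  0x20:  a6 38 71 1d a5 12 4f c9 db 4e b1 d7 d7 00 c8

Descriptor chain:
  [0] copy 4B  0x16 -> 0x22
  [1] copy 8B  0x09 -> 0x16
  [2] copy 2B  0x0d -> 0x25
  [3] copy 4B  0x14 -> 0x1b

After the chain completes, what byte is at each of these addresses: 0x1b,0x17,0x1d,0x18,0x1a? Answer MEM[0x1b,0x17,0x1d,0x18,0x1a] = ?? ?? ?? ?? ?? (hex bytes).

MEM[0x1b,0x17,0x1d,0x18,0x1a] = 98 45 0b 96 05

#0 dst[0x22+4] := {0xdb,0x73,0x79,0xdc}
#1 dst[0x16+8] := {0x0b,0x45,0x96,0x37,0x05,0x11,0x7a,0xdb}
#2 dst[0x25+2] := {0x05,0x11}
#3 dst[0x1b+4] := {0x98,0xa6,0x0b,0x45}
query mem[0x1b]=0x98, mem[0x17]=0x45, mem[0x1d]=0x0b, mem[0x18]=0x96, mem[0x1a]=0x05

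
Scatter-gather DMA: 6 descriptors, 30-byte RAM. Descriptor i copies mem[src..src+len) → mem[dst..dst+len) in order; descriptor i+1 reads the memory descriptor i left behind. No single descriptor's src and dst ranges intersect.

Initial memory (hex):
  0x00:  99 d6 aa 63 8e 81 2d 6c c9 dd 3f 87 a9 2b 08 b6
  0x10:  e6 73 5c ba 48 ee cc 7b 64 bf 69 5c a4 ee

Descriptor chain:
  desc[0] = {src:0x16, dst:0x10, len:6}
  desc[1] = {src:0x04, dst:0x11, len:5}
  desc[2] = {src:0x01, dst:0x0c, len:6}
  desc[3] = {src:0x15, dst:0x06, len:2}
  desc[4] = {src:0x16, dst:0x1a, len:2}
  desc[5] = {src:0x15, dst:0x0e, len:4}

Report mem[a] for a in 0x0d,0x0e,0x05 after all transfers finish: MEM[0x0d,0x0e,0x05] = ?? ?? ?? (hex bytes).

MEM[0x0d,0x0e,0x05] = aa c9 81

  after D0: wrote 6B at 0x10 = cc7b64bf695c
  after D1: wrote 5B at 0x11 = 8e812d6cc9
  after D2: wrote 6B at 0x0c = d6aa638e812d
  after D3: wrote 2B at 0x06 = c9cc
  after D4: wrote 2B at 0x1a = cc7b
  after D5: wrote 4B at 0x0e = c9cc7b64
query mem[0x0d]=0xaa, mem[0x0e]=0xc9, mem[0x05]=0x81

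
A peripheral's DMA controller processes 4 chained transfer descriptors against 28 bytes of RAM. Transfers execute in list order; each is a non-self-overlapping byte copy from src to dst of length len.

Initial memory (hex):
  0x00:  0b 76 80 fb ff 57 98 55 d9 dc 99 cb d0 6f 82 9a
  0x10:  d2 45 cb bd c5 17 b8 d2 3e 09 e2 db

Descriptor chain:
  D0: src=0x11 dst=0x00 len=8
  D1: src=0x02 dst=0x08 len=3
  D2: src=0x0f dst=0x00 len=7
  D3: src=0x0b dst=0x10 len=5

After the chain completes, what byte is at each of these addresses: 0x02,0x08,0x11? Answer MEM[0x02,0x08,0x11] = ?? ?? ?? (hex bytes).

#0 dst[0x00+8] := {0x45,0xcb,0xbd,0xc5,0x17,0xb8,0xd2,0x3e}
#1 dst[0x08+3] := {0xbd,0xc5,0x17}
#2 dst[0x00+7] := {0x9a,0xd2,0x45,0xcb,0xbd,0xc5,0x17}
#3 dst[0x10+5] := {0xcb,0xd0,0x6f,0x82,0x9a}
query mem[0x02]=0x45, mem[0x08]=0xbd, mem[0x11]=0xd0

MEM[0x02,0x08,0x11] = 45 bd d0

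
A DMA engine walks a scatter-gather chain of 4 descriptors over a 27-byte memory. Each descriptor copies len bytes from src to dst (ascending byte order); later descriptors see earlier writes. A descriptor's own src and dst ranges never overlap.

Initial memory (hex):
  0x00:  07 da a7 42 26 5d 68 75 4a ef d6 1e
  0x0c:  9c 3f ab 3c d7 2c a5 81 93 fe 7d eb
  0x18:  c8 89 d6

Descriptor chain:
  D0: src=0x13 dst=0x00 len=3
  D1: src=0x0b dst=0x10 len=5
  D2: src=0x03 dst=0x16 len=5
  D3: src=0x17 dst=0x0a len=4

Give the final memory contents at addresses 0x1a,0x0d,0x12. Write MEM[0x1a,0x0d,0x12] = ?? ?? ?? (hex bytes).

#0 dst[0x00+3] := {0x81,0x93,0xfe}
#1 dst[0x10+5] := {0x1e,0x9c,0x3f,0xab,0x3c}
#2 dst[0x16+5] := {0x42,0x26,0x5d,0x68,0x75}
#3 dst[0x0a+4] := {0x26,0x5d,0x68,0x75}
query mem[0x1a]=0x75, mem[0x0d]=0x75, mem[0x12]=0x3f

MEM[0x1a,0x0d,0x12] = 75 75 3f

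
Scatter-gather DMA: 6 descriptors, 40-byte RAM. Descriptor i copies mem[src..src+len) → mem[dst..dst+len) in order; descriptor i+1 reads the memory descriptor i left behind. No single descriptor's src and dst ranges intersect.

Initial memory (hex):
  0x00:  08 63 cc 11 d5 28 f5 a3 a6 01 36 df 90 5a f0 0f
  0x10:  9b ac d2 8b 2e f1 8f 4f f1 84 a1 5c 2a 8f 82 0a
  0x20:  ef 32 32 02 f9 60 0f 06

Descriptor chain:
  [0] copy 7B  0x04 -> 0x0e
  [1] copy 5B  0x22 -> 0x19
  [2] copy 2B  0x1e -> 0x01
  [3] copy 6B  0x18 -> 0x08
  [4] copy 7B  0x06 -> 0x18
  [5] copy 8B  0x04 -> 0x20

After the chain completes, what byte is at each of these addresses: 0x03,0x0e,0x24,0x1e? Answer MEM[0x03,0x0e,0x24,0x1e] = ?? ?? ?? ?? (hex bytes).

  after D0: wrote 7B at 0x0e = d528f5a3a60136
  after D1: wrote 5B at 0x19 = 3202f9600f
  after D2: wrote 2B at 0x01 = 820a
  after D3: wrote 6B at 0x08 = f13202f9600f
  after D4: wrote 7B at 0x18 = f5a3f13202f960
  after D5: wrote 8B at 0x20 = d528f5a3f13202f9
query mem[0x03]=0x11, mem[0x0e]=0xd5, mem[0x24]=0xf1, mem[0x1e]=0x60

MEM[0x03,0x0e,0x24,0x1e] = 11 d5 f1 60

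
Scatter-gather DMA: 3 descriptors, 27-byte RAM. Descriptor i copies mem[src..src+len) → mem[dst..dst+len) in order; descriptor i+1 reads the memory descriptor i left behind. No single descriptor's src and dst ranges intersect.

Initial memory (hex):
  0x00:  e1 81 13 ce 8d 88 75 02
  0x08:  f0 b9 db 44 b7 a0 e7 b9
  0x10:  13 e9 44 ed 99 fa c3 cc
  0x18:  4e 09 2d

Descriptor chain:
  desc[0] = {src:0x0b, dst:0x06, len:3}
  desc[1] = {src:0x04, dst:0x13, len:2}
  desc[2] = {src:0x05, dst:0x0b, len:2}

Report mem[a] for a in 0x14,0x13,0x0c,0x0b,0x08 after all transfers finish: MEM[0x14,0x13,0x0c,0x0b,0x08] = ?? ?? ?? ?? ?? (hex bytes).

MEM[0x14,0x13,0x0c,0x0b,0x08] = 88 8d 44 88 a0

#0 dst[0x06+3] := {0x44,0xb7,0xa0}
#1 dst[0x13+2] := {0x8d,0x88}
#2 dst[0x0b+2] := {0x88,0x44}
query mem[0x14]=0x88, mem[0x13]=0x8d, mem[0x0c]=0x44, mem[0x0b]=0x88, mem[0x08]=0xa0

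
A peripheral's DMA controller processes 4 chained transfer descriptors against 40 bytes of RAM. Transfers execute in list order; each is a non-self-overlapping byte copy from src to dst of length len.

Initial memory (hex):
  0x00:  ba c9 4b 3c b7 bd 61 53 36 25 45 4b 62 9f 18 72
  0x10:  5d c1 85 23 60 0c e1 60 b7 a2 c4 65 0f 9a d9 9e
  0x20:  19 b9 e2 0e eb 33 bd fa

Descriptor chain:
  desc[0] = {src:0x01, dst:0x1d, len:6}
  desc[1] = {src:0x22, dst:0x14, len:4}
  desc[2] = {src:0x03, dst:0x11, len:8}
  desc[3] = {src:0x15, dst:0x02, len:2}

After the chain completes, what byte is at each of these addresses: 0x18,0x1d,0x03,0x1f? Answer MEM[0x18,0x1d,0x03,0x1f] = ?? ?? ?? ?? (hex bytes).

MEM[0x18,0x1d,0x03,0x1f] = 45 c9 36 3c

[0] 0x01->0x1d len=6 : c9 4b 3c b7 bd 61
[1] 0x22->0x14 len=4 : 61 0e eb 33
[2] 0x03->0x11 len=8 : 3c b7 bd 61 53 36 25 45
[3] 0x15->0x02 len=2 : 53 36
query mem[0x18]=0x45, mem[0x1d]=0xc9, mem[0x03]=0x36, mem[0x1f]=0x3c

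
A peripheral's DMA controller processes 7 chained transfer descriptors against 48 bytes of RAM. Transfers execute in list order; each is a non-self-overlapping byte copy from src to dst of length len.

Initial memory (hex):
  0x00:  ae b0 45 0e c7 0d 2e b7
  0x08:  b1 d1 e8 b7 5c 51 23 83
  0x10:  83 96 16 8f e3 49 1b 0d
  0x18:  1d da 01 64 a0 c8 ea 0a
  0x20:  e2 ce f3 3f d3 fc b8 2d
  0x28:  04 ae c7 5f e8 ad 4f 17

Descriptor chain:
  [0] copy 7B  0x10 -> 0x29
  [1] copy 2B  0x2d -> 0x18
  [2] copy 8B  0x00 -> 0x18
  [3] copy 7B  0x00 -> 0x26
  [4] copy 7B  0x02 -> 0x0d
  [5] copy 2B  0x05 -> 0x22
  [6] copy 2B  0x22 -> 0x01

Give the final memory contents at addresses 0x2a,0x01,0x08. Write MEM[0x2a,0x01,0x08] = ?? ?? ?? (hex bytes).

#0 dst[0x29+7] := {0x83,0x96,0x16,0x8f,0xe3,0x49,0x1b}
#1 dst[0x18+2] := {0xe3,0x49}
#2 dst[0x18+8] := {0xae,0xb0,0x45,0x0e,0xc7,0x0d,0x2e,0xb7}
#3 dst[0x26+7] := {0xae,0xb0,0x45,0x0e,0xc7,0x0d,0x2e}
#4 dst[0x0d+7] := {0x45,0x0e,0xc7,0x0d,0x2e,0xb7,0xb1}
#5 dst[0x22+2] := {0x0d,0x2e}
#6 dst[0x01+2] := {0x0d,0x2e}
query mem[0x2a]=0xc7, mem[0x01]=0x0d, mem[0x08]=0xb1

MEM[0x2a,0x01,0x08] = c7 0d b1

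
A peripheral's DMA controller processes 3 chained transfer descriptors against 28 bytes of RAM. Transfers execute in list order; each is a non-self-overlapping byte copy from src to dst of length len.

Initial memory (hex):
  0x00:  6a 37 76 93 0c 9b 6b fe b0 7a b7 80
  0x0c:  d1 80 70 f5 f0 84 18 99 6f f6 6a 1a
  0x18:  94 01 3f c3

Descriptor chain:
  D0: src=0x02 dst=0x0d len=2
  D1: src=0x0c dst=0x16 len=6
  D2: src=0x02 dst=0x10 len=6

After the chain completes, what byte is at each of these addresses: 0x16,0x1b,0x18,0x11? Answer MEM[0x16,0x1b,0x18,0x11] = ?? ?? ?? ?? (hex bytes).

MEM[0x16,0x1b,0x18,0x11] = d1 84 93 93

D0: mem[0x0d..0x0e] <- [76 93]
D1: mem[0x16..0x1b] <- [d1 76 93 f5 f0 84]
D2: mem[0x10..0x15] <- [76 93 0c 9b 6b fe]
query mem[0x16]=0xd1, mem[0x1b]=0x84, mem[0x18]=0x93, mem[0x11]=0x93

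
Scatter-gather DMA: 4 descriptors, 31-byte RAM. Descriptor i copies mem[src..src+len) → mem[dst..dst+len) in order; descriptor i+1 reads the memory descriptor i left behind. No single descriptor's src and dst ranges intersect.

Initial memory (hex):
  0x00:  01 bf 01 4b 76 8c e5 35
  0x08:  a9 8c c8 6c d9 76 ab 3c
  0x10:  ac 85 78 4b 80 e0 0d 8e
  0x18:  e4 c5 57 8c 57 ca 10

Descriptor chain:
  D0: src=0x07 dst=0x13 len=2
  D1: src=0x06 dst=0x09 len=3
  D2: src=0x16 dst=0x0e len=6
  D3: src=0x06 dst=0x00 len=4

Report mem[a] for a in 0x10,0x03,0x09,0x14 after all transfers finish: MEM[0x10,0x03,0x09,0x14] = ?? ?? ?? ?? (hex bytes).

#0 dst[0x13+2] := {0x35,0xa9}
#1 dst[0x09+3] := {0xe5,0x35,0xa9}
#2 dst[0x0e+6] := {0x0d,0x8e,0xe4,0xc5,0x57,0x8c}
#3 dst[0x00+4] := {0xe5,0x35,0xa9,0xe5}
query mem[0x10]=0xe4, mem[0x03]=0xe5, mem[0x09]=0xe5, mem[0x14]=0xa9

MEM[0x10,0x03,0x09,0x14] = e4 e5 e5 a9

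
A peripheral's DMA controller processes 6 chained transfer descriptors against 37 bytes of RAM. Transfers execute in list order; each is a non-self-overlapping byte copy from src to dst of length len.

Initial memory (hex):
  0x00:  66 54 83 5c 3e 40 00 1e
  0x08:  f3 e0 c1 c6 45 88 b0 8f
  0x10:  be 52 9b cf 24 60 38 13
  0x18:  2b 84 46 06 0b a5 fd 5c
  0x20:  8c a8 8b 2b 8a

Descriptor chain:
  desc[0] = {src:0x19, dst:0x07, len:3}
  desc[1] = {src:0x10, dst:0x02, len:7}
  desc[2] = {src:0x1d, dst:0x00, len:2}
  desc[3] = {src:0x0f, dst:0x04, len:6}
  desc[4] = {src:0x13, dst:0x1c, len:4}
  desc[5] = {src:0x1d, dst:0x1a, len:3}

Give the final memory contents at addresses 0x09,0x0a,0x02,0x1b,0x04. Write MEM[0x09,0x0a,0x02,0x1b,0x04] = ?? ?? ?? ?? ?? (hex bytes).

  after D0: wrote 3B at 0x07 = 844606
  after D1: wrote 7B at 0x02 = be529bcf246038
  after D2: wrote 2B at 0x00 = a5fd
  after D3: wrote 6B at 0x04 = 8fbe529bcf24
  after D4: wrote 4B at 0x1c = cf246038
  after D5: wrote 3B at 0x1a = 246038
query mem[0x09]=0x24, mem[0x0a]=0xc1, mem[0x02]=0xbe, mem[0x1b]=0x60, mem[0x04]=0x8f

MEM[0x09,0x0a,0x02,0x1b,0x04] = 24 c1 be 60 8f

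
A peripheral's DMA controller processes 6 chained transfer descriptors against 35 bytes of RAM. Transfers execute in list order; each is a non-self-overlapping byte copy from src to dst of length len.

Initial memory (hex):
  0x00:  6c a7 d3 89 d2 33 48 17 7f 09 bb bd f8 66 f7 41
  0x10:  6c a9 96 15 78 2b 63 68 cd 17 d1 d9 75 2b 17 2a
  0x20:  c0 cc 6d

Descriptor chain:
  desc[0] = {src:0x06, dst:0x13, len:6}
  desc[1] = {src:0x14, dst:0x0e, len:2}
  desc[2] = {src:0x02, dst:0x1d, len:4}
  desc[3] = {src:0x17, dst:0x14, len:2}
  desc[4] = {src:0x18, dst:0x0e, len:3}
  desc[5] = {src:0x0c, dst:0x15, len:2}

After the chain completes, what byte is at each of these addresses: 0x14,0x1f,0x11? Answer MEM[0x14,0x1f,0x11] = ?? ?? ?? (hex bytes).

MEM[0x14,0x1f,0x11] = bb d2 a9

[0] 0x06->0x13 len=6 : 48 17 7f 09 bb bd
[1] 0x14->0x0e len=2 : 17 7f
[2] 0x02->0x1d len=4 : d3 89 d2 33
[3] 0x17->0x14 len=2 : bb bd
[4] 0x18->0x0e len=3 : bd 17 d1
[5] 0x0c->0x15 len=2 : f8 66
query mem[0x14]=0xbb, mem[0x1f]=0xd2, mem[0x11]=0xa9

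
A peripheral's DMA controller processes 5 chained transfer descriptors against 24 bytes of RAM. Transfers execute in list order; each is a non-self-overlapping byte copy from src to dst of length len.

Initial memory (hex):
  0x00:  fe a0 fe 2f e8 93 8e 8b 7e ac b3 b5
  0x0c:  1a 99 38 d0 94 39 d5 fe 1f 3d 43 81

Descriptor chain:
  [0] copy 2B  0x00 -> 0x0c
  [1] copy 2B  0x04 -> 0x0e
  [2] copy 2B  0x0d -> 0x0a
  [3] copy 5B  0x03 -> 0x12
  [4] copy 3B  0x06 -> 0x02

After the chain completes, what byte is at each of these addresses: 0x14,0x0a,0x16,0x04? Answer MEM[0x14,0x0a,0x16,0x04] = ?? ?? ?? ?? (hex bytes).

[0] 0x00->0x0c len=2 : fe a0
[1] 0x04->0x0e len=2 : e8 93
[2] 0x0d->0x0a len=2 : a0 e8
[3] 0x03->0x12 len=5 : 2f e8 93 8e 8b
[4] 0x06->0x02 len=3 : 8e 8b 7e
query mem[0x14]=0x93, mem[0x0a]=0xa0, mem[0x16]=0x8b, mem[0x04]=0x7e

MEM[0x14,0x0a,0x16,0x04] = 93 a0 8b 7e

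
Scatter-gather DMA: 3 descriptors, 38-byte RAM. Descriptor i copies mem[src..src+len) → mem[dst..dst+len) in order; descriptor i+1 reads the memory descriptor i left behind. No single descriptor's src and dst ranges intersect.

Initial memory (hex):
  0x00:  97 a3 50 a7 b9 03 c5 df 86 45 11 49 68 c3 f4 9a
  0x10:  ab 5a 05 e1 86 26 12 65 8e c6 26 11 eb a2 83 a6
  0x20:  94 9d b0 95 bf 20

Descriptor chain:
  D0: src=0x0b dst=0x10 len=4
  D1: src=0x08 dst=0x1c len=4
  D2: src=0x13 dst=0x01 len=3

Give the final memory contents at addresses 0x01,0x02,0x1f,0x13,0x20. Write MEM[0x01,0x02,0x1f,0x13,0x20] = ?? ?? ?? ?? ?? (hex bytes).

  after D0: wrote 4B at 0x10 = 4968c3f4
  after D1: wrote 4B at 0x1c = 86451149
  after D2: wrote 3B at 0x01 = f48626
query mem[0x01]=0xf4, mem[0x02]=0x86, mem[0x1f]=0x49, mem[0x13]=0xf4, mem[0x20]=0x94

MEM[0x01,0x02,0x1f,0x13,0x20] = f4 86 49 f4 94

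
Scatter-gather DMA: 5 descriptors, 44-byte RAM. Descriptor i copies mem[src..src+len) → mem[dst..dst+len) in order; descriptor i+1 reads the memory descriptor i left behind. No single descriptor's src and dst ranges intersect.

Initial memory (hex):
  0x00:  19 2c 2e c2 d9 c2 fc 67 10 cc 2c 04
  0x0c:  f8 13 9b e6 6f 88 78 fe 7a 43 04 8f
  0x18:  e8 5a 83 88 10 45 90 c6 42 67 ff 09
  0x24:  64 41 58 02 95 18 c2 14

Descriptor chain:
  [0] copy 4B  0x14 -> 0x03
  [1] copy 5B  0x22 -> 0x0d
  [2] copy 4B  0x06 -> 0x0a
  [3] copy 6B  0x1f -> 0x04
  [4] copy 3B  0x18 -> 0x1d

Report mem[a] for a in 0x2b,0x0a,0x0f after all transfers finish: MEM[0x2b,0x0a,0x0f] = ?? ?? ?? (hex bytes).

MEM[0x2b,0x0a,0x0f] = 14 8f 64

D0: mem[0x03..0x06] <- [7a 43 04 8f]
D1: mem[0x0d..0x11] <- [ff 09 64 41 58]
D2: mem[0x0a..0x0d] <- [8f 67 10 cc]
D3: mem[0x04..0x09] <- [c6 42 67 ff 09 64]
D4: mem[0x1d..0x1f] <- [e8 5a 83]
query mem[0x2b]=0x14, mem[0x0a]=0x8f, mem[0x0f]=0x64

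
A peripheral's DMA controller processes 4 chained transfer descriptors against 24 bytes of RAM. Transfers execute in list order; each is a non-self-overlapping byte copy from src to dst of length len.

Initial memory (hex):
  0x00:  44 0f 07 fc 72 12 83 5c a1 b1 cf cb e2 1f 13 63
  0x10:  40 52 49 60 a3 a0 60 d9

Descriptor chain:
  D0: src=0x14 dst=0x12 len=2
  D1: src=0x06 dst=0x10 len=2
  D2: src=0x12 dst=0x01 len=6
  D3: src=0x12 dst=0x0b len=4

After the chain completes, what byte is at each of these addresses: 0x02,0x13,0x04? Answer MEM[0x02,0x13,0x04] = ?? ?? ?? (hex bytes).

D0: mem[0x12..0x13] <- [a3 a0]
D1: mem[0x10..0x11] <- [83 5c]
D2: mem[0x01..0x06] <- [a3 a0 a3 a0 60 d9]
D3: mem[0x0b..0x0e] <- [a3 a0 a3 a0]
query mem[0x02]=0xa0, mem[0x13]=0xa0, mem[0x04]=0xa0

MEM[0x02,0x13,0x04] = a0 a0 a0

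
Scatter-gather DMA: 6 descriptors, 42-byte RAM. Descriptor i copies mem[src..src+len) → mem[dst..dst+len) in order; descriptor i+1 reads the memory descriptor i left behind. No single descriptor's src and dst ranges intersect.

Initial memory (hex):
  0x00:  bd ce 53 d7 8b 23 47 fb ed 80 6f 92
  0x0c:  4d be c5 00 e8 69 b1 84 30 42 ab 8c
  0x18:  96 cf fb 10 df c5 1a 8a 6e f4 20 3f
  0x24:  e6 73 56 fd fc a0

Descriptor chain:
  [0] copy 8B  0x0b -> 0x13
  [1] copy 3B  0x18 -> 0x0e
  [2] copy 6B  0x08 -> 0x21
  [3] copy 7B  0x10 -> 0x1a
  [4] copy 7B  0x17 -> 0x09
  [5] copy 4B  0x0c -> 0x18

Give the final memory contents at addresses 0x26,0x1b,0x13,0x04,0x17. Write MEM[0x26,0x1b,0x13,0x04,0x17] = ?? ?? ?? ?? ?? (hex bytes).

D0: mem[0x13..0x1a] <- [92 4d be c5 00 e8 69 b1]
D1: mem[0x0e..0x10] <- [e8 69 b1]
D2: mem[0x21..0x26] <- [ed 80 6f 92 4d be]
D3: mem[0x1a..0x20] <- [b1 69 b1 92 4d be c5]
D4: mem[0x09..0x0f] <- [00 e8 69 b1 69 b1 92]
D5: mem[0x18..0x1b] <- [b1 69 b1 92]
query mem[0x26]=0xbe, mem[0x1b]=0x92, mem[0x13]=0x92, mem[0x04]=0x8b, mem[0x17]=0x00

MEM[0x26,0x1b,0x13,0x04,0x17] = be 92 92 8b 00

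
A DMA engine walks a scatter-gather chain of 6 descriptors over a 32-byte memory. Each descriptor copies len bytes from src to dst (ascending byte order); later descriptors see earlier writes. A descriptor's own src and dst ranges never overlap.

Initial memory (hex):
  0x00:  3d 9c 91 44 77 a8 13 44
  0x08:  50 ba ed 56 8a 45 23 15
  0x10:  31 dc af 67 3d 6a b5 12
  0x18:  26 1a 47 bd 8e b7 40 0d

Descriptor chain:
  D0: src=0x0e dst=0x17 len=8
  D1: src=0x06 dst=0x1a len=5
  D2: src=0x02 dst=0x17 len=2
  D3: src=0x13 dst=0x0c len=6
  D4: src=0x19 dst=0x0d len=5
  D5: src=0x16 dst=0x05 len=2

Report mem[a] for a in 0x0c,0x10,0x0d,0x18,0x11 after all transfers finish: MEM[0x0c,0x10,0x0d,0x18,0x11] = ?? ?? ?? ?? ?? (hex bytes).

D0: mem[0x17..0x1e] <- [23 15 31 dc af 67 3d 6a]
D1: mem[0x1a..0x1e] <- [13 44 50 ba ed]
D2: mem[0x17..0x18] <- [91 44]
D3: mem[0x0c..0x11] <- [67 3d 6a b5 91 44]
D4: mem[0x0d..0x11] <- [31 13 44 50 ba]
D5: mem[0x05..0x06] <- [b5 91]
query mem[0x0c]=0x67, mem[0x10]=0x50, mem[0x0d]=0x31, mem[0x18]=0x44, mem[0x11]=0xba

MEM[0x0c,0x10,0x0d,0x18,0x11] = 67 50 31 44 ba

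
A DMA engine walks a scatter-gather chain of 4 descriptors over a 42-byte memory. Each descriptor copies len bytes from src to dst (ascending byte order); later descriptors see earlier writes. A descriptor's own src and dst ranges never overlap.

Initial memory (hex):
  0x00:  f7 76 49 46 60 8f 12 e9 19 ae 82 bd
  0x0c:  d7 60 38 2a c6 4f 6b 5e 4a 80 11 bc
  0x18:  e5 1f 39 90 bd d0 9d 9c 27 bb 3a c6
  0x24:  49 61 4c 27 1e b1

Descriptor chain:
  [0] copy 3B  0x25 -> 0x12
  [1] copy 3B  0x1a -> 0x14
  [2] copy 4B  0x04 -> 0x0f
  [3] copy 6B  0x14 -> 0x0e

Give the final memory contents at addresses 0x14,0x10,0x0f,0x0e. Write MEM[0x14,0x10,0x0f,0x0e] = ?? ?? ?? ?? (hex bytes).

MEM[0x14,0x10,0x0f,0x0e] = 39 bd 90 39

  after D0: wrote 3B at 0x12 = 614c27
  after D1: wrote 3B at 0x14 = 3990bd
  after D2: wrote 4B at 0x0f = 608f12e9
  after D3: wrote 6B at 0x0e = 3990bdbce51f
query mem[0x14]=0x39, mem[0x10]=0xbd, mem[0x0f]=0x90, mem[0x0e]=0x39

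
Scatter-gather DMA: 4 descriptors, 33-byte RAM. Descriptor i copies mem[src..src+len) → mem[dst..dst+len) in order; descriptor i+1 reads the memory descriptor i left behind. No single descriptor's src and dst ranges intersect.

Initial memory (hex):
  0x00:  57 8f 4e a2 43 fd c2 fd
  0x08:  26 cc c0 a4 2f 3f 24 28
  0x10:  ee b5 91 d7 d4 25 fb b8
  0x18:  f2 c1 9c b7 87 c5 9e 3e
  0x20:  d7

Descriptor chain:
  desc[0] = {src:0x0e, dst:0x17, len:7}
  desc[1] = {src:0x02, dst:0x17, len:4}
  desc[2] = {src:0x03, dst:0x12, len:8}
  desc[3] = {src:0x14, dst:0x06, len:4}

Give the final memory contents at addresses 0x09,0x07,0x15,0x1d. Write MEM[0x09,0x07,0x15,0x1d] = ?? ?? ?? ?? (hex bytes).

MEM[0x09,0x07,0x15,0x1d] = 26 c2 c2 d4

D0: mem[0x17..0x1d] <- [24 28 ee b5 91 d7 d4]
D1: mem[0x17..0x1a] <- [4e a2 43 fd]
D2: mem[0x12..0x19] <- [a2 43 fd c2 fd 26 cc c0]
D3: mem[0x06..0x09] <- [fd c2 fd 26]
query mem[0x09]=0x26, mem[0x07]=0xc2, mem[0x15]=0xc2, mem[0x1d]=0xd4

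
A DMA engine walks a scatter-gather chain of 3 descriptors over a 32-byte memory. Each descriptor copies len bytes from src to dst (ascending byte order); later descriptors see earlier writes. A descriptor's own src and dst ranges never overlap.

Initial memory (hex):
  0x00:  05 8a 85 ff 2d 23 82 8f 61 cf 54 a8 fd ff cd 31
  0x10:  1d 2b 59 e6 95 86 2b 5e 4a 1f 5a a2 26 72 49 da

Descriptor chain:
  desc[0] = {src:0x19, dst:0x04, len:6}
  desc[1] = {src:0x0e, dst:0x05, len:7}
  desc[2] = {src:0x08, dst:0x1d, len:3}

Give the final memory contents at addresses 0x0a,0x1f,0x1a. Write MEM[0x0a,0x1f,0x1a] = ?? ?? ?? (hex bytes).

[0] 0x19->0x04 len=6 : 1f 5a a2 26 72 49
[1] 0x0e->0x05 len=7 : cd 31 1d 2b 59 e6 95
[2] 0x08->0x1d len=3 : 2b 59 e6
query mem[0x0a]=0xe6, mem[0x1f]=0xe6, mem[0x1a]=0x5a

MEM[0x0a,0x1f,0x1a] = e6 e6 5a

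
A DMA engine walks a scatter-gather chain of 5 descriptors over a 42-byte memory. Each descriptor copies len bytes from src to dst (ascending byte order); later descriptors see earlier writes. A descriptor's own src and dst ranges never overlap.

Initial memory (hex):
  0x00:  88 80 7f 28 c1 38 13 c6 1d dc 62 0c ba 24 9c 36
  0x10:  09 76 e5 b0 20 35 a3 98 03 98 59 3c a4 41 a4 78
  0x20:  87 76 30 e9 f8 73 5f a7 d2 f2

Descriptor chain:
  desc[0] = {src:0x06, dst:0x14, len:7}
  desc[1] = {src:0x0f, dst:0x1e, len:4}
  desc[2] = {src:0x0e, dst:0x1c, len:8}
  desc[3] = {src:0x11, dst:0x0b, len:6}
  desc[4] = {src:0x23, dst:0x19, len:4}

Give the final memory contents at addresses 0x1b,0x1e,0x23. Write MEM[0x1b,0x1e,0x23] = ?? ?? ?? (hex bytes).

[0] 0x06->0x14 len=7 : 13 c6 1d dc 62 0c ba
[1] 0x0f->0x1e len=4 : 36 09 76 e5
[2] 0x0e->0x1c len=8 : 9c 36 09 76 e5 b0 13 c6
[3] 0x11->0x0b len=6 : 76 e5 b0 13 c6 1d
[4] 0x23->0x19 len=4 : c6 f8 73 5f
query mem[0x1b]=0x73, mem[0x1e]=0x09, mem[0x23]=0xc6

MEM[0x1b,0x1e,0x23] = 73 09 c6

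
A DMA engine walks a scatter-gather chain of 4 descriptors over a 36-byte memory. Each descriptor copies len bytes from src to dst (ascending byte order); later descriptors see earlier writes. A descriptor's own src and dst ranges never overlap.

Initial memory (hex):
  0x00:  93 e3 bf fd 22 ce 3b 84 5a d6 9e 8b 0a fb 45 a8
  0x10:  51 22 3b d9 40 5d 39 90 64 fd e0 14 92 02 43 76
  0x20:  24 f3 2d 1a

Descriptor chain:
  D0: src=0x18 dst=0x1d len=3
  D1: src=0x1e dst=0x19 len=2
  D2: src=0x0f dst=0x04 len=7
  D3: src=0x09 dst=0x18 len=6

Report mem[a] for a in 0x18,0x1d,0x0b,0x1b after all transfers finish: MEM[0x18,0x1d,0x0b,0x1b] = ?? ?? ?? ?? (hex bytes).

MEM[0x18,0x1d,0x0b,0x1b] = 40 45 8b 0a

  after D0: wrote 3B at 0x1d = 64fde0
  after D1: wrote 2B at 0x19 = fde0
  after D2: wrote 7B at 0x04 = a851223bd9405d
  after D3: wrote 6B at 0x18 = 405d8b0afb45
query mem[0x18]=0x40, mem[0x1d]=0x45, mem[0x0b]=0x8b, mem[0x1b]=0x0a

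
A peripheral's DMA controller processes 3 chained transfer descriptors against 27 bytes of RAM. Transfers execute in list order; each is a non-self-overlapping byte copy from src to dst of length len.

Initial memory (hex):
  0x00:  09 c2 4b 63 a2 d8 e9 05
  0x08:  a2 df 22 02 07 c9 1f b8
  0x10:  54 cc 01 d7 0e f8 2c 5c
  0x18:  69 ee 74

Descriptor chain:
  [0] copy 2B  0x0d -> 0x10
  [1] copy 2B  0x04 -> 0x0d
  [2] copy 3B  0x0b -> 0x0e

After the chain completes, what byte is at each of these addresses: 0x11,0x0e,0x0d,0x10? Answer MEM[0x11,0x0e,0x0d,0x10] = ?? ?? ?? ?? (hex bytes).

D0: mem[0x10..0x11] <- [c9 1f]
D1: mem[0x0d..0x0e] <- [a2 d8]
D2: mem[0x0e..0x10] <- [02 07 a2]
query mem[0x11]=0x1f, mem[0x0e]=0x02, mem[0x0d]=0xa2, mem[0x10]=0xa2

MEM[0x11,0x0e,0x0d,0x10] = 1f 02 a2 a2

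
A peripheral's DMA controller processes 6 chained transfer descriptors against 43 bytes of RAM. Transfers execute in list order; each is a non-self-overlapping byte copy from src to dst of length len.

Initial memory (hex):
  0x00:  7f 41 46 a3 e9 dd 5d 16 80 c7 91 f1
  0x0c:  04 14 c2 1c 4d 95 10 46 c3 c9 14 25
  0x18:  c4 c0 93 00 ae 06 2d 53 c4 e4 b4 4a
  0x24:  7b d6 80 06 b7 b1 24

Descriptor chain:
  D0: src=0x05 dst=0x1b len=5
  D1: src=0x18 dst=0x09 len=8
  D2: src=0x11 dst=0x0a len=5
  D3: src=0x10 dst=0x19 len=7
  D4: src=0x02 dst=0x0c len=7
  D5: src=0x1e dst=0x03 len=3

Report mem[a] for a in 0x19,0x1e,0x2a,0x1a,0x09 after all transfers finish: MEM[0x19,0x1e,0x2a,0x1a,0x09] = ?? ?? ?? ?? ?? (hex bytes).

#0 dst[0x1b+5] := {0xdd,0x5d,0x16,0x80,0xc7}
#1 dst[0x09+8] := {0xc4,0xc0,0x93,0xdd,0x5d,0x16,0x80,0xc7}
#2 dst[0x0a+5] := {0x95,0x10,0x46,0xc3,0xc9}
#3 dst[0x19+7] := {0xc7,0x95,0x10,0x46,0xc3,0xc9,0x14}
#4 dst[0x0c+7] := {0x46,0xa3,0xe9,0xdd,0x5d,0x16,0x80}
#5 dst[0x03+3] := {0xc9,0x14,0xc4}
query mem[0x19]=0xc7, mem[0x1e]=0xc9, mem[0x2a]=0x24, mem[0x1a]=0x95, mem[0x09]=0xc4

MEM[0x19,0x1e,0x2a,0x1a,0x09] = c7 c9 24 95 c4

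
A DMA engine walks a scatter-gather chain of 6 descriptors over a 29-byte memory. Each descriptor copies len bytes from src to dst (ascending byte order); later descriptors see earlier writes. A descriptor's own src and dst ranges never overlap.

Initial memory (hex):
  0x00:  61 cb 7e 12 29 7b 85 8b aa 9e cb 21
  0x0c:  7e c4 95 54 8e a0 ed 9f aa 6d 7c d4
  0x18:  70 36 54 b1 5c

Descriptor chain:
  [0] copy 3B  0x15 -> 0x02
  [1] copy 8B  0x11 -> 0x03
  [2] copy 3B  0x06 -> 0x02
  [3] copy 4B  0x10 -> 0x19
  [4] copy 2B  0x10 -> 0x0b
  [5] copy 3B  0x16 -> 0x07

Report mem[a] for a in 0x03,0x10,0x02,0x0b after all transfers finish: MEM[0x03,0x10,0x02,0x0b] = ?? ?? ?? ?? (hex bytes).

MEM[0x03,0x10,0x02,0x0b] = 6d 8e aa 8e

[0] 0x15->0x02 len=3 : 6d 7c d4
[1] 0x11->0x03 len=8 : a0 ed 9f aa 6d 7c d4 70
[2] 0x06->0x02 len=3 : aa 6d 7c
[3] 0x10->0x19 len=4 : 8e a0 ed 9f
[4] 0x10->0x0b len=2 : 8e a0
[5] 0x16->0x07 len=3 : 7c d4 70
query mem[0x03]=0x6d, mem[0x10]=0x8e, mem[0x02]=0xaa, mem[0x0b]=0x8e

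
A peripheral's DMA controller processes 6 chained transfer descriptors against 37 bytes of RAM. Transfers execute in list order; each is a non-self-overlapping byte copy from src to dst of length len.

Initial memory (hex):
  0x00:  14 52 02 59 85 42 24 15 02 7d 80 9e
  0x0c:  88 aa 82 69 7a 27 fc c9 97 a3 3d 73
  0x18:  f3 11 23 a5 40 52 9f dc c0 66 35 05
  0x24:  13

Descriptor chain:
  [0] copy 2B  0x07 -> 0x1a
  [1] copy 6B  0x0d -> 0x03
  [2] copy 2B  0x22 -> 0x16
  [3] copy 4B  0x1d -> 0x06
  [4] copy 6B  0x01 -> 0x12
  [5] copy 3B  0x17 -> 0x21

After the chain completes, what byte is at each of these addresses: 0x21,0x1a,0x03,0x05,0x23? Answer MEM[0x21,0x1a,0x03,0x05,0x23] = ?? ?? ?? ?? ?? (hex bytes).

MEM[0x21,0x1a,0x03,0x05,0x23] = 52 15 aa 69 11

[0] 0x07->0x1a len=2 : 15 02
[1] 0x0d->0x03 len=6 : aa 82 69 7a 27 fc
[2] 0x22->0x16 len=2 : 35 05
[3] 0x1d->0x06 len=4 : 52 9f dc c0
[4] 0x01->0x12 len=6 : 52 02 aa 82 69 52
[5] 0x17->0x21 len=3 : 52 f3 11
query mem[0x21]=0x52, mem[0x1a]=0x15, mem[0x03]=0xaa, mem[0x05]=0x69, mem[0x23]=0x11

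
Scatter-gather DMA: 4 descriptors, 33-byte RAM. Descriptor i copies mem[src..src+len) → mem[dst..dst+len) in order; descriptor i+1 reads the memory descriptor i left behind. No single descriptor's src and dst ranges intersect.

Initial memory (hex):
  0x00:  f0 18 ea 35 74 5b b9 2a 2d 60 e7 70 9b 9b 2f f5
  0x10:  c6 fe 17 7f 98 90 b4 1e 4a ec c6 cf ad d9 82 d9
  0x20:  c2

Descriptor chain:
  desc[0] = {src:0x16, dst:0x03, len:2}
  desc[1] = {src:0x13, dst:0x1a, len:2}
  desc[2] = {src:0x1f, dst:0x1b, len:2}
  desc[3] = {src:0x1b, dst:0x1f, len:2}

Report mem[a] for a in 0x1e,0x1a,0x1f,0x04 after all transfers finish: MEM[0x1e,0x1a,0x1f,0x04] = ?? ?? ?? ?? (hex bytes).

#0 dst[0x03+2] := {0xb4,0x1e}
#1 dst[0x1a+2] := {0x7f,0x98}
#2 dst[0x1b+2] := {0xd9,0xc2}
#3 dst[0x1f+2] := {0xd9,0xc2}
query mem[0x1e]=0x82, mem[0x1a]=0x7f, mem[0x1f]=0xd9, mem[0x04]=0x1e

MEM[0x1e,0x1a,0x1f,0x04] = 82 7f d9 1e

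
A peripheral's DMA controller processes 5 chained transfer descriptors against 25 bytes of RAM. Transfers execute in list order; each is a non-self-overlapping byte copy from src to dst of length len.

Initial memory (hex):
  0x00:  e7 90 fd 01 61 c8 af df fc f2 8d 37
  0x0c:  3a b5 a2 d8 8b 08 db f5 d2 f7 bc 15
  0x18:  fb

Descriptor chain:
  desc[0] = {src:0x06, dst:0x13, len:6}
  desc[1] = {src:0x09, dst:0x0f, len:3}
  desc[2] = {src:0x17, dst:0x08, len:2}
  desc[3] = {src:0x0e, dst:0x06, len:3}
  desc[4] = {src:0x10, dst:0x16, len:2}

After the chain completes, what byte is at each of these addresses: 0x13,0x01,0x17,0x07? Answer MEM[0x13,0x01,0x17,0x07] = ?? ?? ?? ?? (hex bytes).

MEM[0x13,0x01,0x17,0x07] = af 90 37 f2

[0] 0x06->0x13 len=6 : af df fc f2 8d 37
[1] 0x09->0x0f len=3 : f2 8d 37
[2] 0x17->0x08 len=2 : 8d 37
[3] 0x0e->0x06 len=3 : a2 f2 8d
[4] 0x10->0x16 len=2 : 8d 37
query mem[0x13]=0xaf, mem[0x01]=0x90, mem[0x17]=0x37, mem[0x07]=0xf2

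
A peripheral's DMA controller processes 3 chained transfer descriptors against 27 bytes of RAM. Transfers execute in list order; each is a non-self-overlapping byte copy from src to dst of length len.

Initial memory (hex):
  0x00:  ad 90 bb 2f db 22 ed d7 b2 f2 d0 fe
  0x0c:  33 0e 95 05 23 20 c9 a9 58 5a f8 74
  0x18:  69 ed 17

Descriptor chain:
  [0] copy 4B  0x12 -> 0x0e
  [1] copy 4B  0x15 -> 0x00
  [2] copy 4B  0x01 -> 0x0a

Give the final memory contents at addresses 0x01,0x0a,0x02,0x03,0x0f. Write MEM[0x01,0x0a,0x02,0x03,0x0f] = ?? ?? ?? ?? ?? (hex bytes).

MEM[0x01,0x0a,0x02,0x03,0x0f] = f8 f8 74 69 a9

[0] 0x12->0x0e len=4 : c9 a9 58 5a
[1] 0x15->0x00 len=4 : 5a f8 74 69
[2] 0x01->0x0a len=4 : f8 74 69 db
query mem[0x01]=0xf8, mem[0x0a]=0xf8, mem[0x02]=0x74, mem[0x03]=0x69, mem[0x0f]=0xa9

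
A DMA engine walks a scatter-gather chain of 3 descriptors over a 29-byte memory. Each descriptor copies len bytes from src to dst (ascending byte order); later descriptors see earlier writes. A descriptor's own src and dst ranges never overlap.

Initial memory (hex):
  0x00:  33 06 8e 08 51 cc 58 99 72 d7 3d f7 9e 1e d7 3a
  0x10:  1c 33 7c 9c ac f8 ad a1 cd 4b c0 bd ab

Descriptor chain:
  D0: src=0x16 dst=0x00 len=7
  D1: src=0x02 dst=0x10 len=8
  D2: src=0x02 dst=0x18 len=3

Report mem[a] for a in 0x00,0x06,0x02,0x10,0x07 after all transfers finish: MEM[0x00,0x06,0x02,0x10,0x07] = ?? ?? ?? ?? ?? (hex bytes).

MEM[0x00,0x06,0x02,0x10,0x07] = ad ab cd cd 99

D0: mem[0x00..0x06] <- [ad a1 cd 4b c0 bd ab]
D1: mem[0x10..0x17] <- [cd 4b c0 bd ab 99 72 d7]
D2: mem[0x18..0x1a] <- [cd 4b c0]
query mem[0x00]=0xad, mem[0x06]=0xab, mem[0x02]=0xcd, mem[0x10]=0xcd, mem[0x07]=0x99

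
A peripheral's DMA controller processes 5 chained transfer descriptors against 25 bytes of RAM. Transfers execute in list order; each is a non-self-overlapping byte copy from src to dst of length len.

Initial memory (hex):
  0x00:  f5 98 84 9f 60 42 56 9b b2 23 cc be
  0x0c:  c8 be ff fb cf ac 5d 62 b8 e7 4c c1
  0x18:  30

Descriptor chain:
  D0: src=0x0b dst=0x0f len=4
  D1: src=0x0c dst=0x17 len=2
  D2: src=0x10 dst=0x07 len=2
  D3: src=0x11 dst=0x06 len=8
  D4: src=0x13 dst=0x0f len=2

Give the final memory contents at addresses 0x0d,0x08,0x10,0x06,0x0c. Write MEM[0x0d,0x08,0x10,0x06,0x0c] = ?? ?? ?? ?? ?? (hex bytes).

MEM[0x0d,0x08,0x10,0x06,0x0c] = be 62 b8 be c8

  after D0: wrote 4B at 0x0f = bec8beff
  after D1: wrote 2B at 0x17 = c8be
  after D2: wrote 2B at 0x07 = c8be
  after D3: wrote 8B at 0x06 = beff62b8e74cc8be
  after D4: wrote 2B at 0x0f = 62b8
query mem[0x0d]=0xbe, mem[0x08]=0x62, mem[0x10]=0xb8, mem[0x06]=0xbe, mem[0x0c]=0xc8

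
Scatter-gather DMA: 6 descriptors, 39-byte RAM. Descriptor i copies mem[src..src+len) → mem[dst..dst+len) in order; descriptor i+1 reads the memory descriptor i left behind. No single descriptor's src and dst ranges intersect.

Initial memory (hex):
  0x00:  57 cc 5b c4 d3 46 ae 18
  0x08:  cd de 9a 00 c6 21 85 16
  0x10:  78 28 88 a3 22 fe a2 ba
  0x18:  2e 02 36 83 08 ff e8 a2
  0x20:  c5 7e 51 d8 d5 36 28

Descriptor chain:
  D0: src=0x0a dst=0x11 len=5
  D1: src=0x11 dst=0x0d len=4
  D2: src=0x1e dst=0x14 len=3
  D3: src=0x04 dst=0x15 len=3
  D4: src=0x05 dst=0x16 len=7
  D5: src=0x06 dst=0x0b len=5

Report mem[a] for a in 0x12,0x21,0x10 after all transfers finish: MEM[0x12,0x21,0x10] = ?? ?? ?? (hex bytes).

D0: mem[0x11..0x15] <- [9a 00 c6 21 85]
D1: mem[0x0d..0x10] <- [9a 00 c6 21]
D2: mem[0x14..0x16] <- [e8 a2 c5]
D3: mem[0x15..0x17] <- [d3 46 ae]
D4: mem[0x16..0x1c] <- [46 ae 18 cd de 9a 00]
D5: mem[0x0b..0x0f] <- [ae 18 cd de 9a]
query mem[0x12]=0x00, mem[0x21]=0x7e, mem[0x10]=0x21

MEM[0x12,0x21,0x10] = 00 7e 21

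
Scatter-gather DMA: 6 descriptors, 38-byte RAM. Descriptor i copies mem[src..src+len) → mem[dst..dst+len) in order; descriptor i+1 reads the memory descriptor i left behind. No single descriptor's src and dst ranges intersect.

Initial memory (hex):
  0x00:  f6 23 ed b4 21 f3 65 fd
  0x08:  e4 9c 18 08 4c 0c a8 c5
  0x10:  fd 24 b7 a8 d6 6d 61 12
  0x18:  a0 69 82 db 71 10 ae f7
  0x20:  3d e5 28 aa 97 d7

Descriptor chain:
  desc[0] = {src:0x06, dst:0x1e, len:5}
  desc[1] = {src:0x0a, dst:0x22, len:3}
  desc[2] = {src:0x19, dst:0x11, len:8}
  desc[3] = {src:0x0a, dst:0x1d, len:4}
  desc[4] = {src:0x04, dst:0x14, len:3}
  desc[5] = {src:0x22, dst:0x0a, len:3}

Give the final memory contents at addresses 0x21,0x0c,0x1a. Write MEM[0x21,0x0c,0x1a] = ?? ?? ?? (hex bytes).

MEM[0x21,0x0c,0x1a] = 9c 4c 82

[0] 0x06->0x1e len=5 : 65 fd e4 9c 18
[1] 0x0a->0x22 len=3 : 18 08 4c
[2] 0x19->0x11 len=8 : 69 82 db 71 10 65 fd e4
[3] 0x0a->0x1d len=4 : 18 08 4c 0c
[4] 0x04->0x14 len=3 : 21 f3 65
[5] 0x22->0x0a len=3 : 18 08 4c
query mem[0x21]=0x9c, mem[0x0c]=0x4c, mem[0x1a]=0x82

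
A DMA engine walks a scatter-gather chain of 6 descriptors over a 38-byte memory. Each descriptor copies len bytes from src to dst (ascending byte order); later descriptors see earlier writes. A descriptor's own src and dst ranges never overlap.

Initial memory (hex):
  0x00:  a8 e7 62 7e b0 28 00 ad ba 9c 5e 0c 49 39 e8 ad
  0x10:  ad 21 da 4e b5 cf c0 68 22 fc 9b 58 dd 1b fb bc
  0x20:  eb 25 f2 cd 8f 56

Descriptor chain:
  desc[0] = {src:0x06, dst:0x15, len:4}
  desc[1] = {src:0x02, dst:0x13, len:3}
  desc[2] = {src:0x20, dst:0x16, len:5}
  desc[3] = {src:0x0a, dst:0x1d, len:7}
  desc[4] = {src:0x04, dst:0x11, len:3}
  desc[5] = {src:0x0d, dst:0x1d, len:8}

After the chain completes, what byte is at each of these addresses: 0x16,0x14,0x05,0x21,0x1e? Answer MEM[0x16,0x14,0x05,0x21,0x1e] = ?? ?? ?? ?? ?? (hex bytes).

  after D0: wrote 4B at 0x15 = 00adba9c
  after D1: wrote 3B at 0x13 = 627eb0
  after D2: wrote 5B at 0x16 = eb25f2cd8f
  after D3: wrote 7B at 0x1d = 5e0c4939e8adad
  after D4: wrote 3B at 0x11 = b02800
  after D5: wrote 8B at 0x1d = 39e8adadb028007e
query mem[0x16]=0xeb, mem[0x14]=0x7e, mem[0x05]=0x28, mem[0x21]=0xb0, mem[0x1e]=0xe8

MEM[0x16,0x14,0x05,0x21,0x1e] = eb 7e 28 b0 e8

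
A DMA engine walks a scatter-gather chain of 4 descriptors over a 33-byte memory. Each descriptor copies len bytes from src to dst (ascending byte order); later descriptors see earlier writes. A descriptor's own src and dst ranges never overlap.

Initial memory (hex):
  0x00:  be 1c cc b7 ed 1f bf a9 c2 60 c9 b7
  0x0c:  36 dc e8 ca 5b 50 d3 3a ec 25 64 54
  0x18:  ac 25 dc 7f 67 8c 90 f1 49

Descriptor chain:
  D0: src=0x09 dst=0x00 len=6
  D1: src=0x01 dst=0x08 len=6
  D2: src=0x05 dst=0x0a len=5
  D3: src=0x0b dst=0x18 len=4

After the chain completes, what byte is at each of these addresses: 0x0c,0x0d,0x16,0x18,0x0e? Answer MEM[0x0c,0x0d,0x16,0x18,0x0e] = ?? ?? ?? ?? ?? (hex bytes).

#0 dst[0x00+6] := {0x60,0xc9,0xb7,0x36,0xdc,0xe8}
#1 dst[0x08+6] := {0xc9,0xb7,0x36,0xdc,0xe8,0xbf}
#2 dst[0x0a+5] := {0xe8,0xbf,0xa9,0xc9,0xb7}
#3 dst[0x18+4] := {0xbf,0xa9,0xc9,0xb7}
query mem[0x0c]=0xa9, mem[0x0d]=0xc9, mem[0x16]=0x64, mem[0x18]=0xbf, mem[0x0e]=0xb7

MEM[0x0c,0x0d,0x16,0x18,0x0e] = a9 c9 64 bf b7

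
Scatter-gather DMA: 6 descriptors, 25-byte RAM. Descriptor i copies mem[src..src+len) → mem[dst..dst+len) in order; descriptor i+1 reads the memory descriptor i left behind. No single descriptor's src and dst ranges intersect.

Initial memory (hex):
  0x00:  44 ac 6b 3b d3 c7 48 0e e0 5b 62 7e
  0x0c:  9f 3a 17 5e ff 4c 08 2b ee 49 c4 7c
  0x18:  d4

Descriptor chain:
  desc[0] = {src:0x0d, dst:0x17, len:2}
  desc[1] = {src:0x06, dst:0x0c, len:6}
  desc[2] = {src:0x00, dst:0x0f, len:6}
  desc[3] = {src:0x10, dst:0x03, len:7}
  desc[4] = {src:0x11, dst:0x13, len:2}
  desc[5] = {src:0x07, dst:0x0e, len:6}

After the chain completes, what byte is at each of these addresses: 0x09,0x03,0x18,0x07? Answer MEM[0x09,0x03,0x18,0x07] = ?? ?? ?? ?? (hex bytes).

#0 dst[0x17+2] := {0x3a,0x17}
#1 dst[0x0c+6] := {0x48,0x0e,0xe0,0x5b,0x62,0x7e}
#2 dst[0x0f+6] := {0x44,0xac,0x6b,0x3b,0xd3,0xc7}
#3 dst[0x03+7] := {0xac,0x6b,0x3b,0xd3,0xc7,0x49,0xc4}
#4 dst[0x13+2] := {0x6b,0x3b}
#5 dst[0x0e+6] := {0xc7,0x49,0xc4,0x62,0x7e,0x48}
query mem[0x09]=0xc4, mem[0x03]=0xac, mem[0x18]=0x17, mem[0x07]=0xc7

MEM[0x09,0x03,0x18,0x07] = c4 ac 17 c7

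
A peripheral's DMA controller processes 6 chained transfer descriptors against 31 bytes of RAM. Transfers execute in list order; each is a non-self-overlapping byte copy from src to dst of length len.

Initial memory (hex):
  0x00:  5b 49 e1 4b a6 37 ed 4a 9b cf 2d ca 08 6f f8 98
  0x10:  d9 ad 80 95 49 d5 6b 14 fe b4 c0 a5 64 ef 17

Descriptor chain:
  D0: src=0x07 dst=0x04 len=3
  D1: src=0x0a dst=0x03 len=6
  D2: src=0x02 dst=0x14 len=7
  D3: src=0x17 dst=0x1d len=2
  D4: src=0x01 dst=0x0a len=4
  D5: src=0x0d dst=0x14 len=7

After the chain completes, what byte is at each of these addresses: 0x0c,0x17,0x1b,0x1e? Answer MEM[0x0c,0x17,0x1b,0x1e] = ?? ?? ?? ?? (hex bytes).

MEM[0x0c,0x17,0x1b,0x1e] = 2d d9 a5 6f

[0] 0x07->0x04 len=3 : 4a 9b cf
[1] 0x0a->0x03 len=6 : 2d ca 08 6f f8 98
[2] 0x02->0x14 len=7 : e1 2d ca 08 6f f8 98
[3] 0x17->0x1d len=2 : 08 6f
[4] 0x01->0x0a len=4 : 49 e1 2d ca
[5] 0x0d->0x14 len=7 : ca f8 98 d9 ad 80 95
query mem[0x0c]=0x2d, mem[0x17]=0xd9, mem[0x1b]=0xa5, mem[0x1e]=0x6f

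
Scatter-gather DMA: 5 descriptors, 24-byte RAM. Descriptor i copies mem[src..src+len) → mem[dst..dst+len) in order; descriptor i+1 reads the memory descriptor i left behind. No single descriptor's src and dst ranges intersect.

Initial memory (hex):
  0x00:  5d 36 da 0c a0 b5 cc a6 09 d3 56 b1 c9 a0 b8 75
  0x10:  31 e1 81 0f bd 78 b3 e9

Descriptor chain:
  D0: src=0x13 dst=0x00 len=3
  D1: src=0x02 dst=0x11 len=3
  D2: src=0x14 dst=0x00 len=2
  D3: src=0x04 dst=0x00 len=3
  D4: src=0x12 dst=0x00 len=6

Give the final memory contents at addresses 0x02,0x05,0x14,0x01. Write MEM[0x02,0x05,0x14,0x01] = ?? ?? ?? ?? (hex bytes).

#0 dst[0x00+3] := {0x0f,0xbd,0x78}
#1 dst[0x11+3] := {0x78,0x0c,0xa0}
#2 dst[0x00+2] := {0xbd,0x78}
#3 dst[0x00+3] := {0xa0,0xb5,0xcc}
#4 dst[0x00+6] := {0x0c,0xa0,0xbd,0x78,0xb3,0xe9}
query mem[0x02]=0xbd, mem[0x05]=0xe9, mem[0x14]=0xbd, mem[0x01]=0xa0

MEM[0x02,0x05,0x14,0x01] = bd e9 bd a0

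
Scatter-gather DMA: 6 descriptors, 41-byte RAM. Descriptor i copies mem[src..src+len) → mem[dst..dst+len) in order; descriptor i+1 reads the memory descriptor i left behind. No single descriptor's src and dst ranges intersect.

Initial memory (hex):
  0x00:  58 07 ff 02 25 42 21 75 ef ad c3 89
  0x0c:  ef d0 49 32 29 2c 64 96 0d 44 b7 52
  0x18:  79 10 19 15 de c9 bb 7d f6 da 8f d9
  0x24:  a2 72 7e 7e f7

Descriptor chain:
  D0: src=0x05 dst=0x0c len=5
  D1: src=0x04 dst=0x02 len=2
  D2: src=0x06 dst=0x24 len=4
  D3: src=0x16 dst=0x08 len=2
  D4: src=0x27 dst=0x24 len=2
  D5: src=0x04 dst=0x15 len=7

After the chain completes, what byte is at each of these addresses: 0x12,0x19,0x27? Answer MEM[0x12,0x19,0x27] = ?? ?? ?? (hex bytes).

#0 dst[0x0c+5] := {0x42,0x21,0x75,0xef,0xad}
#1 dst[0x02+2] := {0x25,0x42}
#2 dst[0x24+4] := {0x21,0x75,0xef,0xad}
#3 dst[0x08+2] := {0xb7,0x52}
#4 dst[0x24+2] := {0xad,0xf7}
#5 dst[0x15+7] := {0x25,0x42,0x21,0x75,0xb7,0x52,0xc3}
query mem[0x12]=0x64, mem[0x19]=0xb7, mem[0x27]=0xad

MEM[0x12,0x19,0x27] = 64 b7 ad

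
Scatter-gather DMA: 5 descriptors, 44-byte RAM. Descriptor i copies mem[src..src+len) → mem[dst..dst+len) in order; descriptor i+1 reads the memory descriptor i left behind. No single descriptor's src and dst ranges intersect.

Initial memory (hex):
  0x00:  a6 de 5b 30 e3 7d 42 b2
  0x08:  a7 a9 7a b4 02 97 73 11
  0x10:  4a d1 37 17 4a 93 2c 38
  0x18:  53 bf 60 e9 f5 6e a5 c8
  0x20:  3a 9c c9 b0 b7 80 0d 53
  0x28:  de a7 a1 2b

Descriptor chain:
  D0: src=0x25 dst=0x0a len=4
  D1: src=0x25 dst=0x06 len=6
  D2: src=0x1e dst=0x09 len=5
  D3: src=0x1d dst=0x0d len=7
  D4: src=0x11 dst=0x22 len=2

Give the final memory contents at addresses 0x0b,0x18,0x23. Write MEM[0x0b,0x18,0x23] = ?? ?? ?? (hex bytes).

MEM[0x0b,0x18,0x23] = 3a 53 c9

#0 dst[0x0a+4] := {0x80,0x0d,0x53,0xde}
#1 dst[0x06+6] := {0x80,0x0d,0x53,0xde,0xa7,0xa1}
#2 dst[0x09+5] := {0xa5,0xc8,0x3a,0x9c,0xc9}
#3 dst[0x0d+7] := {0x6e,0xa5,0xc8,0x3a,0x9c,0xc9,0xb0}
#4 dst[0x22+2] := {0x9c,0xc9}
query mem[0x0b]=0x3a, mem[0x18]=0x53, mem[0x23]=0xc9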